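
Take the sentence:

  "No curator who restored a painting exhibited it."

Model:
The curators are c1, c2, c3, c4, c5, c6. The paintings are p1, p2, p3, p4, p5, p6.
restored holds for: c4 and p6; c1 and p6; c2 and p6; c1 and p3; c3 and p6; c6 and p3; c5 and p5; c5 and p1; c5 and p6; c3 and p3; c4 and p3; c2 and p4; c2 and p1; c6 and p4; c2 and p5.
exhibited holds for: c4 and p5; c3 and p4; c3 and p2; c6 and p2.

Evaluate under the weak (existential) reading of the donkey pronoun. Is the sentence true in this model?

"it" takes "a painting" as antecedent — a donkey pronoun bound across the clause boundary.
Truth condition: for no (c,p) with restored(c,p) does exhibited(c,p) hold.
Restrictor pairs — does the scope hold? (c1,p3):fails  (c1,p6):fails  (c2,p1):fails  (c2,p4):fails  (c2,p5):fails  (c2,p6):fails  (c3,p3):fails  (c3,p6):fails  (c4,p3):fails  (c4,p6):fails  (c5,p1):fails  (c5,p5):fails  (c5,p6):fails  (c6,p3):fails  (c6,p4):fails
Scope holds for no restrictor pair, so the sentence is true.

True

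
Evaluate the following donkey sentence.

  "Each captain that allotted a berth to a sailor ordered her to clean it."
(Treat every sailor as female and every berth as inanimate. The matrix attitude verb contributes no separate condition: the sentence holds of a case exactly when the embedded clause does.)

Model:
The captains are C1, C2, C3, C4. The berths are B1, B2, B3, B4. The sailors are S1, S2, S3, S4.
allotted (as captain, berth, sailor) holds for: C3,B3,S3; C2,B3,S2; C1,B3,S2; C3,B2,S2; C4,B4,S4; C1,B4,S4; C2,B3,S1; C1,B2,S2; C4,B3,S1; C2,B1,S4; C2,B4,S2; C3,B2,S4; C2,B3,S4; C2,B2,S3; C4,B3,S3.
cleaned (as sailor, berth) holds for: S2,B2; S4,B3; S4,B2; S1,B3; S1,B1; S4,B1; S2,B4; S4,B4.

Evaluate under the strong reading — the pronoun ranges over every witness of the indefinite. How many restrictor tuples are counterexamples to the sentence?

5

"her" takes "a sailor" as antecedent and "it" takes "a berth"; both are donkey pronouns co-varying with the restrictor.
Strong reading: for every (c,b,s) with allotted(c,b,s), cleaned(s,b).
Restrictor triples: (C1,B2,S2)→cleaned(S2,B2) ✓  (C1,B3,S2)→cleaned(S2,B3) ✗  (C1,B4,S4)→cleaned(S4,B4) ✓  (C2,B1,S4)→cleaned(S4,B1) ✓  (C2,B2,S3)→cleaned(S3,B2) ✗  (C2,B3,S1)→cleaned(S1,B3) ✓  (C2,B3,S2)→cleaned(S2,B3) ✗  (C2,B3,S4)→cleaned(S4,B3) ✓  (C2,B4,S2)→cleaned(S2,B4) ✓  (C3,B2,S2)→cleaned(S2,B2) ✓  (C3,B2,S4)→cleaned(S4,B2) ✓  (C3,B3,S3)→cleaned(S3,B3) ✗  (C4,B3,S1)→cleaned(S1,B3) ✓  (C4,B3,S3)→cleaned(S3,B3) ✗  (C4,B4,S4)→cleaned(S4,B4) ✓
Counterexamples (restrictor triples failing the scope): 5.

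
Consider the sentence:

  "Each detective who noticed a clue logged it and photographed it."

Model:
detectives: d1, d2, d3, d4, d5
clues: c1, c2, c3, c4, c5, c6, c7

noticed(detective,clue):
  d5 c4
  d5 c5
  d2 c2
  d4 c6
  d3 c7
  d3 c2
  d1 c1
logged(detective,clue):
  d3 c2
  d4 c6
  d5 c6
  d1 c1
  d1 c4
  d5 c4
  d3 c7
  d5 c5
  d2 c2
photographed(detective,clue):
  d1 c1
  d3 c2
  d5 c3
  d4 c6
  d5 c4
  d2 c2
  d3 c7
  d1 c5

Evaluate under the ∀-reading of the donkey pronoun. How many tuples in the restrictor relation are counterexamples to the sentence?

"it" takes "a clue" as antecedent — a donkey pronoun bound across the clause boundary.
Strong reading: for every (d,c) with noticed(d,c), logged(d,c) ∧ photographed(d,c).
Restrictor pairs: (d1,c1) ✓  (d2,c2) ✓  (d3,c2) ✓  (d3,c7) ✓  (d4,c6) ✓  (d5,c4) ✓  (d5,c5) ✗
Counterexamples (restrictor pairs failing the scope): 1.

1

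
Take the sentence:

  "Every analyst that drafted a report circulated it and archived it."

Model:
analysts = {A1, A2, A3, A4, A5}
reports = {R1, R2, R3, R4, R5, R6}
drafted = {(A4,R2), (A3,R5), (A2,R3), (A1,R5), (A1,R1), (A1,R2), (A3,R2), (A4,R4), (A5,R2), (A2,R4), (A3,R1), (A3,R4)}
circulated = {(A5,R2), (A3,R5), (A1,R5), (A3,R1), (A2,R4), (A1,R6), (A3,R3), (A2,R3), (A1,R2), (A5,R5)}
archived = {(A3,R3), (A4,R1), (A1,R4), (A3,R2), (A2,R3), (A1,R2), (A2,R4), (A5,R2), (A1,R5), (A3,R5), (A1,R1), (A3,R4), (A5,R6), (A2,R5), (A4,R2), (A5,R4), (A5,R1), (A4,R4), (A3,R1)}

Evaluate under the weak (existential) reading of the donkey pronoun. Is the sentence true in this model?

"it" takes "a report" as antecedent — a donkey pronoun bound across the clause boundary.
Weak reading: every analyst a with some drafted-report has at least one drafted-report r such that circulated(a,r) ∧ archived(a,r).
Per analyst: A1:✓  A2:✓  A3:✓  A4:✗  A5:✓
A4 has no witness among its drafted-reports.

False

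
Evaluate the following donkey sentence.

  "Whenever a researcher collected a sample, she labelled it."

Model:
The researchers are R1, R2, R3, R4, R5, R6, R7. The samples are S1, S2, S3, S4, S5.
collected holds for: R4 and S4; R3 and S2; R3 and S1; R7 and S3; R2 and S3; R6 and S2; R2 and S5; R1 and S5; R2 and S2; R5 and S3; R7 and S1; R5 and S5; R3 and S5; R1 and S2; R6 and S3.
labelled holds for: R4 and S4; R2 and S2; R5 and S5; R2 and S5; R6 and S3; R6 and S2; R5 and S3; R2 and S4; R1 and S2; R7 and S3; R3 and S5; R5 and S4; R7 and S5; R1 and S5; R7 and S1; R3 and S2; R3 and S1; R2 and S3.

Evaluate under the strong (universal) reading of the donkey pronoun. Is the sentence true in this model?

"it" takes "a sample" as antecedent — a donkey pronoun bound across the clause boundary.
Strong reading: for every (r,s) with collected(r,s), labelled(r,s).
Restrictor pairs: (R1,S2) ✓  (R1,S5) ✓  (R2,S2) ✓  (R2,S3) ✓  (R2,S5) ✓  (R3,S1) ✓  (R3,S2) ✓  (R3,S5) ✓  (R4,S4) ✓  (R5,S3) ✓  (R5,S5) ✓  (R6,S2) ✓  (R6,S3) ✓  (R7,S1) ✓  (R7,S3) ✓
Every restrictor pair satisfies the scope.

True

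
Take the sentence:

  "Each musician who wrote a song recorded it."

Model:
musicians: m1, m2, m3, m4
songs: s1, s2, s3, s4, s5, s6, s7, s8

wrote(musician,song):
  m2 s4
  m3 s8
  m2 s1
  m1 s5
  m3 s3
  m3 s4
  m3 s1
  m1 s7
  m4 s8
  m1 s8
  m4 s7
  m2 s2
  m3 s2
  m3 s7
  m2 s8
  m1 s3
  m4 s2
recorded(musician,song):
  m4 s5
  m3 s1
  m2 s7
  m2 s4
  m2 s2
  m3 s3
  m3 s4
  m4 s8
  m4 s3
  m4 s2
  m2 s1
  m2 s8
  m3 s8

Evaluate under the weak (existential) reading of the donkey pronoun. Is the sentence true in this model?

False

"it" takes "a song" as antecedent — a donkey pronoun bound across the clause boundary.
Weak reading: every musician m with some wrote-song has at least one wrote-song s such that recorded(m,s).
Per musician: m1:✗  m2:✓  m3:✓  m4:✓
m1 has no witness among its wrote-songs.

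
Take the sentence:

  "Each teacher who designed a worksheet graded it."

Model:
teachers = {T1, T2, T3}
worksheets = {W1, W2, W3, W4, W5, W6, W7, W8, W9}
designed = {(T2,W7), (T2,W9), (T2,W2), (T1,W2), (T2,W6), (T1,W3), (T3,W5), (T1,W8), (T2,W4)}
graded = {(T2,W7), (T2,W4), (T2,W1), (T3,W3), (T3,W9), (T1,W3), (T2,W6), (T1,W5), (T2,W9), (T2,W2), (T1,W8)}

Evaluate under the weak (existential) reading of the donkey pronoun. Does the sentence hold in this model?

False

"it" takes "a worksheet" as antecedent — a donkey pronoun bound across the clause boundary.
Weak reading: every teacher t with some designed-worksheet has at least one designed-worksheet w such that graded(t,w).
Per teacher: T1:✓  T2:✓  T3:✗
T3 has no witness among its designed-worksheets.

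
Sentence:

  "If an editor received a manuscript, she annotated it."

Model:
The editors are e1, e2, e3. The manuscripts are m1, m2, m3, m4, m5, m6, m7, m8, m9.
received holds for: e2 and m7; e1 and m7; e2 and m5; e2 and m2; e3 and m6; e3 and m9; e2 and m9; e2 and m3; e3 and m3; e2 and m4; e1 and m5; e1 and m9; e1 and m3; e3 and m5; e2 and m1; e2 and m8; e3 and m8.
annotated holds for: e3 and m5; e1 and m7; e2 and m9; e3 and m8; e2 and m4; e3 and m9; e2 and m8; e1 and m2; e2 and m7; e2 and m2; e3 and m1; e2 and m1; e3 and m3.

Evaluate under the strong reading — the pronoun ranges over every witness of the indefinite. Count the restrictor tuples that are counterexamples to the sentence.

6

"it" takes "a manuscript" as antecedent — a donkey pronoun bound across the clause boundary.
Strong reading: for every (e,m) with received(e,m), annotated(e,m).
Restrictor pairs: (e1,m3) ✗  (e1,m5) ✗  (e1,m7) ✓  (e1,m9) ✗  (e2,m1) ✓  (e2,m2) ✓  (e2,m3) ✗  (e2,m4) ✓  (e2,m5) ✗  (e2,m7) ✓  (e2,m8) ✓  (e2,m9) ✓  (e3,m3) ✓  (e3,m5) ✓  (e3,m6) ✗  (e3,m8) ✓  (e3,m9) ✓
Counterexamples (restrictor pairs failing the scope): 6.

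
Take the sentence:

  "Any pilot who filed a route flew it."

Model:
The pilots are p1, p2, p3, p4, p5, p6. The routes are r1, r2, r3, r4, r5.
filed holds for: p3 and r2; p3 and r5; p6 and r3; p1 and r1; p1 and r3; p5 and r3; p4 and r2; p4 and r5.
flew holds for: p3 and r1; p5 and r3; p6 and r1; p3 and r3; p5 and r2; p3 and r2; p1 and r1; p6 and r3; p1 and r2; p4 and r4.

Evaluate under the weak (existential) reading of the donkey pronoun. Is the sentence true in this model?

"it" takes "a route" as antecedent — a donkey pronoun bound across the clause boundary.
Weak reading: every pilot p with some filed-route has at least one filed-route r such that flew(p,r).
Per pilot: p1:✓  p3:✓  p4:✗  p5:✓  p6:✓
p4 has no witness among its filed-routes.

False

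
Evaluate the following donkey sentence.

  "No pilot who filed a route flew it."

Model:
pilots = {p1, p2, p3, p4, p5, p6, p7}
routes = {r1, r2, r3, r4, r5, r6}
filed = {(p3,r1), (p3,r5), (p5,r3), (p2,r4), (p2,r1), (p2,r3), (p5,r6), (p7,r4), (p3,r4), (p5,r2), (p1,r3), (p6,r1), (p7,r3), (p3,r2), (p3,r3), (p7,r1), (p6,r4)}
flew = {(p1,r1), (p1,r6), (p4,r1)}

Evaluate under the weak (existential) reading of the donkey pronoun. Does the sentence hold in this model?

True

"it" takes "a route" as antecedent — a donkey pronoun bound across the clause boundary.
Truth condition: for no (p,r) with filed(p,r) does flew(p,r) hold.
Restrictor pairs — does the scope hold? (p1,r3):fails  (p2,r1):fails  (p2,r3):fails  (p2,r4):fails  (p3,r1):fails  (p3,r2):fails  (p3,r3):fails  (p3,r4):fails  (p3,r5):fails  (p5,r2):fails  (p5,r3):fails  (p5,r6):fails  (p6,r1):fails  (p6,r4):fails  (p7,r1):fails  (p7,r3):fails  (p7,r4):fails
Scope holds for no restrictor pair, so the sentence is true.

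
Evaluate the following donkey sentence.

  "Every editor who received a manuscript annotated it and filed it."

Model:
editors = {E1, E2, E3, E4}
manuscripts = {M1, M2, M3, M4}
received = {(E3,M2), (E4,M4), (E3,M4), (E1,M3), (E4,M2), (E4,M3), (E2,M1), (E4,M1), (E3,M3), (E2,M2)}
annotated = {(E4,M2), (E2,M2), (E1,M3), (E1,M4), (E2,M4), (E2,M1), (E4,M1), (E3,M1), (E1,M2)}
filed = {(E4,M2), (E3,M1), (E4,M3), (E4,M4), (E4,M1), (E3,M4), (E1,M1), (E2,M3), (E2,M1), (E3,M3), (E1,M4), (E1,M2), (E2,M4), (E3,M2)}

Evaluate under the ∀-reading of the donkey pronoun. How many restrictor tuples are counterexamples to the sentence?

7

"it" takes "a manuscript" as antecedent — a donkey pronoun bound across the clause boundary.
Strong reading: for every (e,m) with received(e,m), annotated(e,m) ∧ filed(e,m).
Restrictor pairs: (E1,M3) ✗  (E2,M1) ✓  (E2,M2) ✗  (E3,M2) ✗  (E3,M3) ✗  (E3,M4) ✗  (E4,M1) ✓  (E4,M2) ✓  (E4,M3) ✗  (E4,M4) ✗
Counterexamples (restrictor pairs failing the scope): 7.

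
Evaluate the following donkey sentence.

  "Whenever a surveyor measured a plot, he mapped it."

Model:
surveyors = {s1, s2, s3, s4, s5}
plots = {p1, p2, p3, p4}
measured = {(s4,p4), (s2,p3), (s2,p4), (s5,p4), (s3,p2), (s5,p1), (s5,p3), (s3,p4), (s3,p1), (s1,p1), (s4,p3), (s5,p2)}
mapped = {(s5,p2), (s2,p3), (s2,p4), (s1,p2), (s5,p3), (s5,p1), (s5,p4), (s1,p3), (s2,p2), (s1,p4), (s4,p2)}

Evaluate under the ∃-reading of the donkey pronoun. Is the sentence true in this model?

False

"it" takes "a plot" as antecedent — a donkey pronoun bound across the clause boundary.
Weak reading: every surveyor s with some measured-plot has at least one measured-plot p such that mapped(s,p).
Per surveyor: s1:✗  s2:✓  s3:✗  s4:✗  s5:✓
s1 has no witness among its measured-plots.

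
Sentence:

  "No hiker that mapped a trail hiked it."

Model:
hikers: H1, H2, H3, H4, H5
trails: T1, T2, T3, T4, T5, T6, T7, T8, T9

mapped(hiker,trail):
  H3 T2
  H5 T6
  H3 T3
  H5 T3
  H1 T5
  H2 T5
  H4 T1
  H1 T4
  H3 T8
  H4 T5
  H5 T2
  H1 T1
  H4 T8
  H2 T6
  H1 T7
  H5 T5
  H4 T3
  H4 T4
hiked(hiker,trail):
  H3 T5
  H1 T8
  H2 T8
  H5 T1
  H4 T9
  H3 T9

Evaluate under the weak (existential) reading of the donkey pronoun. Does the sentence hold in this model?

True

"it" takes "a trail" as antecedent — a donkey pronoun bound across the clause boundary.
Truth condition: for no (h,t) with mapped(h,t) does hiked(h,t) hold.
Restrictor pairs — does the scope hold? (H1,T1):fails  (H1,T4):fails  (H1,T5):fails  (H1,T7):fails  (H2,T5):fails  (H2,T6):fails  (H3,T2):fails  (H3,T3):fails  (H3,T8):fails  (H4,T1):fails  (H4,T3):fails  (H4,T4):fails  (H4,T5):fails  (H4,T8):fails  (H5,T2):fails  (H5,T3):fails  (H5,T5):fails  (H5,T6):fails
Scope holds for no restrictor pair, so the sentence is true.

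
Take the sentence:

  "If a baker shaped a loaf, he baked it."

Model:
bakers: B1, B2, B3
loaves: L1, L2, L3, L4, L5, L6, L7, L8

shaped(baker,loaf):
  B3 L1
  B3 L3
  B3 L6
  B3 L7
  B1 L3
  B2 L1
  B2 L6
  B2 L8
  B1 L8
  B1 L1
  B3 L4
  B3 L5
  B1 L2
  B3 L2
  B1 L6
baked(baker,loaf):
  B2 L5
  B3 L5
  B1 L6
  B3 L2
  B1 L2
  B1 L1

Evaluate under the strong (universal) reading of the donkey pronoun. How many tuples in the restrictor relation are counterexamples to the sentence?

"it" takes "a loaf" as antecedent — a donkey pronoun bound across the clause boundary.
Strong reading: for every (b,l) with shaped(b,l), baked(b,l).
Restrictor pairs: (B1,L1) ✓  (B1,L2) ✓  (B1,L3) ✗  (B1,L6) ✓  (B1,L8) ✗  (B2,L1) ✗  (B2,L6) ✗  (B2,L8) ✗  (B3,L1) ✗  (B3,L2) ✓  (B3,L3) ✗  (B3,L4) ✗  (B3,L5) ✓  (B3,L6) ✗  (B3,L7) ✗
Counterexamples (restrictor pairs failing the scope): 10.

10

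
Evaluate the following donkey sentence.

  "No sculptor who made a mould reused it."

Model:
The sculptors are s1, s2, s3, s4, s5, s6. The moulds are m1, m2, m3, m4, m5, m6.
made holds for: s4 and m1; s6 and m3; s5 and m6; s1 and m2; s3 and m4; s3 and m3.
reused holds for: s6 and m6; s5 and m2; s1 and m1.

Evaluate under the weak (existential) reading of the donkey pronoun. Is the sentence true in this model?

"it" takes "a mould" as antecedent — a donkey pronoun bound across the clause boundary.
Truth condition: for no (s,m) with made(s,m) does reused(s,m) hold.
Restrictor pairs — does the scope hold? (s1,m2):fails  (s3,m3):fails  (s3,m4):fails  (s4,m1):fails  (s5,m6):fails  (s6,m3):fails
Scope holds for no restrictor pair, so the sentence is true.

True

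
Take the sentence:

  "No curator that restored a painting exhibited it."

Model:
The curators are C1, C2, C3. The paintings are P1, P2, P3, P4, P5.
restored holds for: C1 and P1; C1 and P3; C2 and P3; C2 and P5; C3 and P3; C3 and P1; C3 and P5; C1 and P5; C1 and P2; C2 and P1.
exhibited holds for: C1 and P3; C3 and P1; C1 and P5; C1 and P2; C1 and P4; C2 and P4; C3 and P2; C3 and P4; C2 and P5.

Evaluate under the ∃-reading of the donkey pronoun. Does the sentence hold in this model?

"it" takes "a painting" as antecedent — a donkey pronoun bound across the clause boundary.
Truth condition: for no (c,p) with restored(c,p) does exhibited(c,p) hold.
Restrictor pairs — does the scope hold? (C1,P1):fails  (C1,P2):holds  (C1,P3):holds  (C1,P5):holds  (C2,P1):fails  (C2,P3):fails  (C2,P5):holds  (C3,P1):holds  (C3,P3):fails  (C3,P5):fails
Scope holds for 5 pair(s), so the sentence is false.

False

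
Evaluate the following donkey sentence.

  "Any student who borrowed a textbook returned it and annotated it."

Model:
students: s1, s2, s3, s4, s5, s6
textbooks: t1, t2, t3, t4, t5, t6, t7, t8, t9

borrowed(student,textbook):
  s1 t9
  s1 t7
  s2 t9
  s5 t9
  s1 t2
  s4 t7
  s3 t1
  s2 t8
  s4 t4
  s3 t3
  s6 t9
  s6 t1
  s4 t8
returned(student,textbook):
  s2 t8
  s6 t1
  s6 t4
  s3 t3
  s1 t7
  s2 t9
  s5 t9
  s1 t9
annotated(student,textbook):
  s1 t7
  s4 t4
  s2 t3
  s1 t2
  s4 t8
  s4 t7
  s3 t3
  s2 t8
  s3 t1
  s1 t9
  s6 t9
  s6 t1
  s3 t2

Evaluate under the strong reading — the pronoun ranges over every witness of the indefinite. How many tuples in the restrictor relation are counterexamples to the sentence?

8

"it" takes "a textbook" as antecedent — a donkey pronoun bound across the clause boundary.
Strong reading: for every (s,t) with borrowed(s,t), returned(s,t) ∧ annotated(s,t).
Restrictor pairs: (s1,t2) ✗  (s1,t7) ✓  (s1,t9) ✓  (s2,t8) ✓  (s2,t9) ✗  (s3,t1) ✗  (s3,t3) ✓  (s4,t4) ✗  (s4,t7) ✗  (s4,t8) ✗  (s5,t9) ✗  (s6,t1) ✓  (s6,t9) ✗
Counterexamples (restrictor pairs failing the scope): 8.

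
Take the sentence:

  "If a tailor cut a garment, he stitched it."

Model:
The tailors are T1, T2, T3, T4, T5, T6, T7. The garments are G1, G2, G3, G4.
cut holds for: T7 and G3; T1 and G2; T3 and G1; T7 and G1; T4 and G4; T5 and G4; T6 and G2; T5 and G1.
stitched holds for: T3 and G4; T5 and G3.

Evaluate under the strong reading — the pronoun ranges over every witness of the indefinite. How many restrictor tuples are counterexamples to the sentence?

8

"it" takes "a garment" as antecedent — a donkey pronoun bound across the clause boundary.
Strong reading: for every (t,g) with cut(t,g), stitched(t,g).
Restrictor pairs: (T1,G2) ✗  (T3,G1) ✗  (T4,G4) ✗  (T5,G1) ✗  (T5,G4) ✗  (T6,G2) ✗  (T7,G1) ✗  (T7,G3) ✗
Counterexamples (restrictor pairs failing the scope): 8.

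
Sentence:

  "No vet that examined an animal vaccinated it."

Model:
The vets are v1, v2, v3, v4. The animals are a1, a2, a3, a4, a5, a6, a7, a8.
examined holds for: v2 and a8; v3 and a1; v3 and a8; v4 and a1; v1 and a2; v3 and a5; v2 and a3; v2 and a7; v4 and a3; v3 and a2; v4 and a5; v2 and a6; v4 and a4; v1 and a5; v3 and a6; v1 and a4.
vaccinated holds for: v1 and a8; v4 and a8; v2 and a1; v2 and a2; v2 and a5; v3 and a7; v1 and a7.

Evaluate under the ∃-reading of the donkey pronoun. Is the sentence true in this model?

True

"it" takes "an animal" as antecedent — a donkey pronoun bound across the clause boundary.
Truth condition: for no (v,a) with examined(v,a) does vaccinated(v,a) hold.
Restrictor pairs — does the scope hold? (v1,a2):fails  (v1,a4):fails  (v1,a5):fails  (v2,a3):fails  (v2,a6):fails  (v2,a7):fails  (v2,a8):fails  (v3,a1):fails  (v3,a2):fails  (v3,a5):fails  (v3,a6):fails  (v3,a8):fails  (v4,a1):fails  (v4,a3):fails  (v4,a4):fails  (v4,a5):fails
Scope holds for no restrictor pair, so the sentence is true.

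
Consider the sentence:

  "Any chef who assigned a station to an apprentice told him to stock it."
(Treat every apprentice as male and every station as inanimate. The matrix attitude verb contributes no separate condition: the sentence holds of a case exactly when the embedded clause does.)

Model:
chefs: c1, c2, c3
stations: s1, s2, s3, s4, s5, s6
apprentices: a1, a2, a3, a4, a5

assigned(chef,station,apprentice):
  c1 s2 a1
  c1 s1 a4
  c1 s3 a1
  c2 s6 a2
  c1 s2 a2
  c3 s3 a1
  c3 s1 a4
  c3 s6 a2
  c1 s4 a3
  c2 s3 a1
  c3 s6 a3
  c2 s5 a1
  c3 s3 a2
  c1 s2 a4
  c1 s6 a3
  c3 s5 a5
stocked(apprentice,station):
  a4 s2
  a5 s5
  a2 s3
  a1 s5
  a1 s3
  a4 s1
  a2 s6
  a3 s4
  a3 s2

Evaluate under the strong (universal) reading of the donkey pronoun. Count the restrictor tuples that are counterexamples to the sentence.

4

"him" takes "an apprentice" as antecedent and "it" takes "a station"; both are donkey pronouns co-varying with the restrictor.
Strong reading: for every (c,s,a) with assigned(c,s,a), stocked(a,s).
Restrictor triples: (c1,s1,a4)→stocked(a4,s1) ✓  (c1,s2,a1)→stocked(a1,s2) ✗  (c1,s2,a2)→stocked(a2,s2) ✗  (c1,s2,a4)→stocked(a4,s2) ✓  (c1,s3,a1)→stocked(a1,s3) ✓  (c1,s4,a3)→stocked(a3,s4) ✓  (c1,s6,a3)→stocked(a3,s6) ✗  (c2,s3,a1)→stocked(a1,s3) ✓  (c2,s5,a1)→stocked(a1,s5) ✓  (c2,s6,a2)→stocked(a2,s6) ✓  (c3,s1,a4)→stocked(a4,s1) ✓  (c3,s3,a1)→stocked(a1,s3) ✓  (c3,s3,a2)→stocked(a2,s3) ✓  (c3,s5,a5)→stocked(a5,s5) ✓  (c3,s6,a2)→stocked(a2,s6) ✓  (c3,s6,a3)→stocked(a3,s6) ✗
Counterexamples (restrictor triples failing the scope): 4.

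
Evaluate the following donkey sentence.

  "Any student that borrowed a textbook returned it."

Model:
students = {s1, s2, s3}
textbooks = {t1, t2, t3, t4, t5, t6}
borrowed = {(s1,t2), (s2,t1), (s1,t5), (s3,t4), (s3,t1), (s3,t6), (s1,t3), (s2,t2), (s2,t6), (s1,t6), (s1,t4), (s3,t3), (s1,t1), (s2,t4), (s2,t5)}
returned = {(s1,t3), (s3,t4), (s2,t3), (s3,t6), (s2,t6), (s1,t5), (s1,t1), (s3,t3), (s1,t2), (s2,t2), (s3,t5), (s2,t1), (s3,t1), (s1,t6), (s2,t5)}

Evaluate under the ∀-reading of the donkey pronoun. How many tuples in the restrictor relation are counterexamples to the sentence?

"it" takes "a textbook" as antecedent — a donkey pronoun bound across the clause boundary.
Strong reading: for every (s,t) with borrowed(s,t), returned(s,t).
Restrictor pairs: (s1,t1) ✓  (s1,t2) ✓  (s1,t3) ✓  (s1,t4) ✗  (s1,t5) ✓  (s1,t6) ✓  (s2,t1) ✓  (s2,t2) ✓  (s2,t4) ✗  (s2,t5) ✓  (s2,t6) ✓  (s3,t1) ✓  (s3,t3) ✓  (s3,t4) ✓  (s3,t6) ✓
Counterexamples (restrictor pairs failing the scope): 2.

2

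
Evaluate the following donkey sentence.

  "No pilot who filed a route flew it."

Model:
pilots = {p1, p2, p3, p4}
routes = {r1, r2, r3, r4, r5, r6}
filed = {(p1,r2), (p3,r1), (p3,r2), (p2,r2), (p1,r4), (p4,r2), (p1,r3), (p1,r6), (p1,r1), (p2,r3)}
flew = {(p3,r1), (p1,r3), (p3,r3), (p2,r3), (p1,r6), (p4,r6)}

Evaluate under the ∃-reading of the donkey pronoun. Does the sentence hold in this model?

"it" takes "a route" as antecedent — a donkey pronoun bound across the clause boundary.
Truth condition: for no (p,r) with filed(p,r) does flew(p,r) hold.
Restrictor pairs — does the scope hold? (p1,r1):fails  (p1,r2):fails  (p1,r3):holds  (p1,r4):fails  (p1,r6):holds  (p2,r2):fails  (p2,r3):holds  (p3,r1):holds  (p3,r2):fails  (p4,r2):fails
Scope holds for 4 pair(s), so the sentence is false.

False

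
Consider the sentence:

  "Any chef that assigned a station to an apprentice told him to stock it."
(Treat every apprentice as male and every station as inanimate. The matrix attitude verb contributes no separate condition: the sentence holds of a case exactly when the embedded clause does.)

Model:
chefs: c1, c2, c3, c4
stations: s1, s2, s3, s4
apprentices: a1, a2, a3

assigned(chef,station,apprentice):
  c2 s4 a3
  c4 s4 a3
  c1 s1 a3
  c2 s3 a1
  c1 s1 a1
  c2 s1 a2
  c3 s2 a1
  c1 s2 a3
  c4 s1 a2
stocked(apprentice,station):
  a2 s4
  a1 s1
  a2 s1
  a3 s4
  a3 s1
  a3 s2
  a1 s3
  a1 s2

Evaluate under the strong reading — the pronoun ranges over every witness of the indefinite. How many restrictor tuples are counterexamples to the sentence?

"him" takes "an apprentice" as antecedent and "it" takes "a station"; both are donkey pronouns co-varying with the restrictor.
Strong reading: for every (c,s,a) with assigned(c,s,a), stocked(a,s).
Restrictor triples: (c1,s1,a1)→stocked(a1,s1) ✓  (c1,s1,a3)→stocked(a3,s1) ✓  (c1,s2,a3)→stocked(a3,s2) ✓  (c2,s1,a2)→stocked(a2,s1) ✓  (c2,s3,a1)→stocked(a1,s3) ✓  (c2,s4,a3)→stocked(a3,s4) ✓  (c3,s2,a1)→stocked(a1,s2) ✓  (c4,s1,a2)→stocked(a2,s1) ✓  (c4,s4,a3)→stocked(a3,s4) ✓
Counterexamples (restrictor triples failing the scope): 0.

0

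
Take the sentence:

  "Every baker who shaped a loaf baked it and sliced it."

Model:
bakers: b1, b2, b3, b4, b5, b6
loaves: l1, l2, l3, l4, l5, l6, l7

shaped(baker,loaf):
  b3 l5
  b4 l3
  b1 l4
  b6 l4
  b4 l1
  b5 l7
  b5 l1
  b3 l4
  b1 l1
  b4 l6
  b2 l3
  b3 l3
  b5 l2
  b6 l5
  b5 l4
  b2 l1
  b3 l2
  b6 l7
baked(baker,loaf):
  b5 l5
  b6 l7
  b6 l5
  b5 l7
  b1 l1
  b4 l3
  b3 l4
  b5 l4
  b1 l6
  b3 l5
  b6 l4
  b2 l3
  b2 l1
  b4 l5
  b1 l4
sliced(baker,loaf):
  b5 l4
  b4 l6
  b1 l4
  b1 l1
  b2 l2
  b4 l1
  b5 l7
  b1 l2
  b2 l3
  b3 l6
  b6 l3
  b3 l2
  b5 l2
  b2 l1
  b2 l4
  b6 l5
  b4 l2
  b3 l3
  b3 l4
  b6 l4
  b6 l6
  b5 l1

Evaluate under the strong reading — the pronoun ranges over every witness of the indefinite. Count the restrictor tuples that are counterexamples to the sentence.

9

"it" takes "a loaf" as antecedent — a donkey pronoun bound across the clause boundary.
Strong reading: for every (b,l) with shaped(b,l), baked(b,l) ∧ sliced(b,l).
Restrictor pairs: (b1,l1) ✓  (b1,l4) ✓  (b2,l1) ✓  (b2,l3) ✓  (b3,l2) ✗  (b3,l3) ✗  (b3,l4) ✓  (b3,l5) ✗  (b4,l1) ✗  (b4,l3) ✗  (b4,l6) ✗  (b5,l1) ✗  (b5,l2) ✗  (b5,l4) ✓  (b5,l7) ✓  (b6,l4) ✓  (b6,l5) ✓  (b6,l7) ✗
Counterexamples (restrictor pairs failing the scope): 9.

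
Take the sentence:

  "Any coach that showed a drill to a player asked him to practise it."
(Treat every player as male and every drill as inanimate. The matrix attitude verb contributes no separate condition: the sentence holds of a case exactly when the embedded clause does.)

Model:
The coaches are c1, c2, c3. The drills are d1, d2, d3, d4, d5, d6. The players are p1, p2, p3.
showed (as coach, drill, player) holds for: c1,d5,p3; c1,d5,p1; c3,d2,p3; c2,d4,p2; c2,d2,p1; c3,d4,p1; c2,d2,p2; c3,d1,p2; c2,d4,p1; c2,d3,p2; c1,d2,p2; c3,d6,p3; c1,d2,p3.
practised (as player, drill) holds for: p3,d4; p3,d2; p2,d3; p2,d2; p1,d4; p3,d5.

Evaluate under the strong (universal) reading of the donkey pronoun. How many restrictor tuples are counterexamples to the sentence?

5

"him" takes "a player" as antecedent and "it" takes "a drill"; both are donkey pronouns co-varying with the restrictor.
Strong reading: for every (c,d,p) with showed(c,d,p), practised(p,d).
Restrictor triples: (c1,d2,p2)→practised(p2,d2) ✓  (c1,d2,p3)→practised(p3,d2) ✓  (c1,d5,p1)→practised(p1,d5) ✗  (c1,d5,p3)→practised(p3,d5) ✓  (c2,d2,p1)→practised(p1,d2) ✗  (c2,d2,p2)→practised(p2,d2) ✓  (c2,d3,p2)→practised(p2,d3) ✓  (c2,d4,p1)→practised(p1,d4) ✓  (c2,d4,p2)→practised(p2,d4) ✗  (c3,d1,p2)→practised(p2,d1) ✗  (c3,d2,p3)→practised(p3,d2) ✓  (c3,d4,p1)→practised(p1,d4) ✓  (c3,d6,p3)→practised(p3,d6) ✗
Counterexamples (restrictor triples failing the scope): 5.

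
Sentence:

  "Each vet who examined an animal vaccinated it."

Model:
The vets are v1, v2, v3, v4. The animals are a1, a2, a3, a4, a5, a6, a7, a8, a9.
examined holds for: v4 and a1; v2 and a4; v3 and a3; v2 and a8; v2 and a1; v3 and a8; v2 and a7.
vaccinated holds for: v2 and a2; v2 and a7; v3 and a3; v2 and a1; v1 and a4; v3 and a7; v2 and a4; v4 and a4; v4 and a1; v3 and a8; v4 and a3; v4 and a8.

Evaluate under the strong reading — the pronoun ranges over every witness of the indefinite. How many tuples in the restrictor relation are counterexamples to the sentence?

1

"it" takes "an animal" as antecedent — a donkey pronoun bound across the clause boundary.
Strong reading: for every (v,a) with examined(v,a), vaccinated(v,a).
Restrictor pairs: (v2,a1) ✓  (v2,a4) ✓  (v2,a7) ✓  (v2,a8) ✗  (v3,a3) ✓  (v3,a8) ✓  (v4,a1) ✓
Counterexamples (restrictor pairs failing the scope): 1.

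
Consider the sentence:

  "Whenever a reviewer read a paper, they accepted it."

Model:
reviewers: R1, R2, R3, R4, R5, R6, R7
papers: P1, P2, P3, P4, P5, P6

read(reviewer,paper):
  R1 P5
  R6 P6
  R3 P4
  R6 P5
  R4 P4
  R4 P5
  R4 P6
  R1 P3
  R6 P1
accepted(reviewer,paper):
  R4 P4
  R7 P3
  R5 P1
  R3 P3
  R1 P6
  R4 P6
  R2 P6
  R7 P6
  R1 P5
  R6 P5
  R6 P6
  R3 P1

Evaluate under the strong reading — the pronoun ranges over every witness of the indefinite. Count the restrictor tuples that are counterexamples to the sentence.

4

"it" takes "a paper" as antecedent — a donkey pronoun bound across the clause boundary.
Strong reading: for every (r,p) with read(r,p), accepted(r,p).
Restrictor pairs: (R1,P3) ✗  (R1,P5) ✓  (R3,P4) ✗  (R4,P4) ✓  (R4,P5) ✗  (R4,P6) ✓  (R6,P1) ✗  (R6,P5) ✓  (R6,P6) ✓
Counterexamples (restrictor pairs failing the scope): 4.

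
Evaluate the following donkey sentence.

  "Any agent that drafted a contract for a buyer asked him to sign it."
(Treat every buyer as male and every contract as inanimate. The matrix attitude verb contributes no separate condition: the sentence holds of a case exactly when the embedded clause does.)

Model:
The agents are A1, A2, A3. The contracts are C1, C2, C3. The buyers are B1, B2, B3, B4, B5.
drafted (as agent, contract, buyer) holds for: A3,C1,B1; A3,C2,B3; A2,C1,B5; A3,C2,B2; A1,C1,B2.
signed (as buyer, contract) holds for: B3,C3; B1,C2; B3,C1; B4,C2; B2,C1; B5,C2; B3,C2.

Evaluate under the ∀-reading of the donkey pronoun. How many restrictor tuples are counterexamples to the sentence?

3

"him" takes "a buyer" as antecedent and "it" takes "a contract"; both are donkey pronouns co-varying with the restrictor.
Strong reading: for every (a,c,b) with drafted(a,c,b), signed(b,c).
Restrictor triples: (A1,C1,B2)→signed(B2,C1) ✓  (A2,C1,B5)→signed(B5,C1) ✗  (A3,C1,B1)→signed(B1,C1) ✗  (A3,C2,B2)→signed(B2,C2) ✗  (A3,C2,B3)→signed(B3,C2) ✓
Counterexamples (restrictor triples failing the scope): 3.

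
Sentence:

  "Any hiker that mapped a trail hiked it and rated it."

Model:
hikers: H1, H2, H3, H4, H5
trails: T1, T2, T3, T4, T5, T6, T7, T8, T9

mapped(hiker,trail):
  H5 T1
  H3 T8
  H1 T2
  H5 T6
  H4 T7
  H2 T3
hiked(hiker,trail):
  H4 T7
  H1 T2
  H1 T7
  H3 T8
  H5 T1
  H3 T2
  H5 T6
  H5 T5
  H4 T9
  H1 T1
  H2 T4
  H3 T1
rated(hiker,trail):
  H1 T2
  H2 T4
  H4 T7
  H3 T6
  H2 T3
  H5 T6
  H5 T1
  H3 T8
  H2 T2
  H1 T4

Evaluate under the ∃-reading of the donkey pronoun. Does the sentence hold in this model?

"it" takes "a trail" as antecedent — a donkey pronoun bound across the clause boundary.
Weak reading: every hiker h with some mapped-trail has at least one mapped-trail t such that hiked(h,t) ∧ rated(h,t).
Per hiker: H1:✓  H2:✗  H3:✓  H4:✓  H5:✓
H2 has no witness among its mapped-trails.

False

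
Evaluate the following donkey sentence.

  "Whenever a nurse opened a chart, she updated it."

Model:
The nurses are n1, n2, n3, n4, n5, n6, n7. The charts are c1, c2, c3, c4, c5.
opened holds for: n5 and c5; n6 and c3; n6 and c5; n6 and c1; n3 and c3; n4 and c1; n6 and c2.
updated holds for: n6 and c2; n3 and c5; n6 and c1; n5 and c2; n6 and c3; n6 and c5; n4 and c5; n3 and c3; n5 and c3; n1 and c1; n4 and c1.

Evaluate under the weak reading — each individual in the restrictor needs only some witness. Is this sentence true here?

False

"it" takes "a chart" as antecedent — a donkey pronoun bound across the clause boundary.
Weak reading: every nurse n with some opened-chart has at least one opened-chart c such that updated(n,c).
Per nurse: n3:✓  n4:✓  n5:✗  n6:✓
n5 has no witness among its opened-charts.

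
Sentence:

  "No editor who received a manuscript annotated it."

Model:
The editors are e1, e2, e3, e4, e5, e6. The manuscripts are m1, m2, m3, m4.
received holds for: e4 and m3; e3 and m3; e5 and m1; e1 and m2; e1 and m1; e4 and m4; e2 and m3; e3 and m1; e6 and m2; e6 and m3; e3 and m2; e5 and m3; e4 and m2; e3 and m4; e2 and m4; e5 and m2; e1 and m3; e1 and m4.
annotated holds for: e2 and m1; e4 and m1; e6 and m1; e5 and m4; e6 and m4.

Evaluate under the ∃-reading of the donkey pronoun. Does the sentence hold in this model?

True

"it" takes "a manuscript" as antecedent — a donkey pronoun bound across the clause boundary.
Truth condition: for no (e,m) with received(e,m) does annotated(e,m) hold.
Restrictor pairs — does the scope hold? (e1,m1):fails  (e1,m2):fails  (e1,m3):fails  (e1,m4):fails  (e2,m3):fails  (e2,m4):fails  (e3,m1):fails  (e3,m2):fails  (e3,m3):fails  (e3,m4):fails  (e4,m2):fails  (e4,m3):fails  (e4,m4):fails  (e5,m1):fails  (e5,m2):fails  (e5,m3):fails  (e6,m2):fails  (e6,m3):fails
Scope holds for no restrictor pair, so the sentence is true.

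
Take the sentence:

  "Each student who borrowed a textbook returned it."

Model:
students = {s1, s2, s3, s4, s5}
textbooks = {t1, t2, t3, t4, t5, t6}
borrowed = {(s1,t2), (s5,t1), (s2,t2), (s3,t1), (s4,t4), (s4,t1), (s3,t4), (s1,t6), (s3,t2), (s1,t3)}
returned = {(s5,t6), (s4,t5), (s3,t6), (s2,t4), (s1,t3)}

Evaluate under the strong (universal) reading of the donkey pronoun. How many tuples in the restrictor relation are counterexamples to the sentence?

9

"it" takes "a textbook" as antecedent — a donkey pronoun bound across the clause boundary.
Strong reading: for every (s,t) with borrowed(s,t), returned(s,t).
Restrictor pairs: (s1,t2) ✗  (s1,t3) ✓  (s1,t6) ✗  (s2,t2) ✗  (s3,t1) ✗  (s3,t2) ✗  (s3,t4) ✗  (s4,t1) ✗  (s4,t4) ✗  (s5,t1) ✗
Counterexamples (restrictor pairs failing the scope): 9.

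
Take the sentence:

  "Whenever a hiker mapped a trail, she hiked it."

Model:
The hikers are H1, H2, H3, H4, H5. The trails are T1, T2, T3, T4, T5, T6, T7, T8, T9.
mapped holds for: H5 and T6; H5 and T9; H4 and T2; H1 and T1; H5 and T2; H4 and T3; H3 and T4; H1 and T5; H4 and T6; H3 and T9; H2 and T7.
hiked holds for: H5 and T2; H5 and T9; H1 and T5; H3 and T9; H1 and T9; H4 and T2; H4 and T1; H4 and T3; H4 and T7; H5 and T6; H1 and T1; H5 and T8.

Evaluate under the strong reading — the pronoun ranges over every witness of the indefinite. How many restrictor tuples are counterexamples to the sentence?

"it" takes "a trail" as antecedent — a donkey pronoun bound across the clause boundary.
Strong reading: for every (h,t) with mapped(h,t), hiked(h,t).
Restrictor pairs: (H1,T1) ✓  (H1,T5) ✓  (H2,T7) ✗  (H3,T4) ✗  (H3,T9) ✓  (H4,T2) ✓  (H4,T3) ✓  (H4,T6) ✗  (H5,T2) ✓  (H5,T6) ✓  (H5,T9) ✓
Counterexamples (restrictor pairs failing the scope): 3.

3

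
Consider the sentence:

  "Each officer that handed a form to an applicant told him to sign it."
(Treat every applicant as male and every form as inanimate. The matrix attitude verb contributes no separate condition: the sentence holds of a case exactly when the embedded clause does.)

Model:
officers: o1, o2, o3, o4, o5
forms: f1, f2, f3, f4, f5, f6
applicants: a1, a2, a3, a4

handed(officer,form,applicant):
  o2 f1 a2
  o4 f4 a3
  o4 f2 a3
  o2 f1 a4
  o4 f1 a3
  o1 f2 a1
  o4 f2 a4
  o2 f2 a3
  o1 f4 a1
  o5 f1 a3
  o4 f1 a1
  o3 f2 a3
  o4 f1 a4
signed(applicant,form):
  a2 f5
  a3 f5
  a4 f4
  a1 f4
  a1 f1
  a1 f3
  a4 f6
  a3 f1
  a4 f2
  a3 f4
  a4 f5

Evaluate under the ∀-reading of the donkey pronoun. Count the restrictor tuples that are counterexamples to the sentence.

7

"him" takes "an applicant" as antecedent and "it" takes "a form"; both are donkey pronouns co-varying with the restrictor.
Strong reading: for every (o,f,a) with handed(o,f,a), signed(a,f).
Restrictor triples: (o1,f2,a1)→signed(a1,f2) ✗  (o1,f4,a1)→signed(a1,f4) ✓  (o2,f1,a2)→signed(a2,f1) ✗  (o2,f1,a4)→signed(a4,f1) ✗  (o2,f2,a3)→signed(a3,f2) ✗  (o3,f2,a3)→signed(a3,f2) ✗  (o4,f1,a1)→signed(a1,f1) ✓  (o4,f1,a3)→signed(a3,f1) ✓  (o4,f1,a4)→signed(a4,f1) ✗  (o4,f2,a3)→signed(a3,f2) ✗  (o4,f2,a4)→signed(a4,f2) ✓  (o4,f4,a3)→signed(a3,f4) ✓  (o5,f1,a3)→signed(a3,f1) ✓
Counterexamples (restrictor triples failing the scope): 7.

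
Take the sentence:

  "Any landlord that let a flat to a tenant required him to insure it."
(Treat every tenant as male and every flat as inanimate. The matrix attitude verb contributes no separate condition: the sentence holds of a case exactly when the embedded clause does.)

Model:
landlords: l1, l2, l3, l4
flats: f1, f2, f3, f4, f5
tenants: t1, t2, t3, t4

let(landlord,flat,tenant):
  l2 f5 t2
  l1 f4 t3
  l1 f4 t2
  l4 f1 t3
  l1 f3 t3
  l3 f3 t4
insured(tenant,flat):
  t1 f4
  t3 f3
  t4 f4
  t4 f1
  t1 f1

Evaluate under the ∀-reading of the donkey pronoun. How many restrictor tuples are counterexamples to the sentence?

5

"him" takes "a tenant" as antecedent and "it" takes "a flat"; both are donkey pronouns co-varying with the restrictor.
Strong reading: for every (l,f,t) with let(l,f,t), insured(t,f).
Restrictor triples: (l1,f3,t3)→insured(t3,f3) ✓  (l1,f4,t2)→insured(t2,f4) ✗  (l1,f4,t3)→insured(t3,f4) ✗  (l2,f5,t2)→insured(t2,f5) ✗  (l3,f3,t4)→insured(t4,f3) ✗  (l4,f1,t3)→insured(t3,f1) ✗
Counterexamples (restrictor triples failing the scope): 5.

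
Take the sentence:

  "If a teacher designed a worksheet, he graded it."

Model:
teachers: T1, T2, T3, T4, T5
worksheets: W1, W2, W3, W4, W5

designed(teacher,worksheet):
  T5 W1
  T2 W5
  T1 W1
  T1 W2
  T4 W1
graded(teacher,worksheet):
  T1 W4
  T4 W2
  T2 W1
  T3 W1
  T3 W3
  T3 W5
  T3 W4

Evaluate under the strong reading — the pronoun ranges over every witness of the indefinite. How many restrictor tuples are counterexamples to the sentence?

5

"it" takes "a worksheet" as antecedent — a donkey pronoun bound across the clause boundary.
Strong reading: for every (t,w) with designed(t,w), graded(t,w).
Restrictor pairs: (T1,W1) ✗  (T1,W2) ✗  (T2,W5) ✗  (T4,W1) ✗  (T5,W1) ✗
Counterexamples (restrictor pairs failing the scope): 5.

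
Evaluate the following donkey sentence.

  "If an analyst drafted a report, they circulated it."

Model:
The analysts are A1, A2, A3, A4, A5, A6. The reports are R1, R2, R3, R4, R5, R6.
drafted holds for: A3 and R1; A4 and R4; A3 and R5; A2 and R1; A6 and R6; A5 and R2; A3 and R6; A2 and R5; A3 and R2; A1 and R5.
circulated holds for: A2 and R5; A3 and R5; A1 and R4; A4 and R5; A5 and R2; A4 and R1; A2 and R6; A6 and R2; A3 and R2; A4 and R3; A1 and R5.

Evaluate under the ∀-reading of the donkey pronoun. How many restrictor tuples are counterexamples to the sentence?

"it" takes "a report" as antecedent — a donkey pronoun bound across the clause boundary.
Strong reading: for every (a,r) with drafted(a,r), circulated(a,r).
Restrictor pairs: (A1,R5) ✓  (A2,R1) ✗  (A2,R5) ✓  (A3,R1) ✗  (A3,R2) ✓  (A3,R5) ✓  (A3,R6) ✗  (A4,R4) ✗  (A5,R2) ✓  (A6,R6) ✗
Counterexamples (restrictor pairs failing the scope): 5.

5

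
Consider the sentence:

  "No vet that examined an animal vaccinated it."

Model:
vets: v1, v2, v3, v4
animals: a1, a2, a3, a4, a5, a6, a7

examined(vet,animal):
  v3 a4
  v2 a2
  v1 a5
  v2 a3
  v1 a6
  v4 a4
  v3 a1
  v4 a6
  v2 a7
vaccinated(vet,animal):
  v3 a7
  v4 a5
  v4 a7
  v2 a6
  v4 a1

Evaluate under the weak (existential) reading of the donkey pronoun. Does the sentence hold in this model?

True

"it" takes "an animal" as antecedent — a donkey pronoun bound across the clause boundary.
Truth condition: for no (v,a) with examined(v,a) does vaccinated(v,a) hold.
Restrictor pairs — does the scope hold? (v1,a5):fails  (v1,a6):fails  (v2,a2):fails  (v2,a3):fails  (v2,a7):fails  (v3,a1):fails  (v3,a4):fails  (v4,a4):fails  (v4,a6):fails
Scope holds for no restrictor pair, so the sentence is true.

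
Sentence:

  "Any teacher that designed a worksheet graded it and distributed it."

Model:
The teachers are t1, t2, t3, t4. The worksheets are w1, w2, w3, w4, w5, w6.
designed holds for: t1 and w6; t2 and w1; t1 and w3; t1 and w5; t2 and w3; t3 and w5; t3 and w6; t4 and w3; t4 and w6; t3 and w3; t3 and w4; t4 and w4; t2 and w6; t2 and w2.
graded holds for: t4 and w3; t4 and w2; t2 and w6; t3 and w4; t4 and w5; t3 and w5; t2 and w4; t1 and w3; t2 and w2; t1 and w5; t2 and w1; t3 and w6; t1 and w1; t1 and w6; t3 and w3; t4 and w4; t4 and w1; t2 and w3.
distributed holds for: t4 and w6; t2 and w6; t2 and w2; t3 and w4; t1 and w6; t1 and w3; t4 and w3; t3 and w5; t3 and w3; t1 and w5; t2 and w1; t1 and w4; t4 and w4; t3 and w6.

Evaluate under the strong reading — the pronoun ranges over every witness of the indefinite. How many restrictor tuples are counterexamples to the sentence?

"it" takes "a worksheet" as antecedent — a donkey pronoun bound across the clause boundary.
Strong reading: for every (t,w) with designed(t,w), graded(t,w) ∧ distributed(t,w).
Restrictor pairs: (t1,w3) ✓  (t1,w5) ✓  (t1,w6) ✓  (t2,w1) ✓  (t2,w2) ✓  (t2,w3) ✗  (t2,w6) ✓  (t3,w3) ✓  (t3,w4) ✓  (t3,w5) ✓  (t3,w6) ✓  (t4,w3) ✓  (t4,w4) ✓  (t4,w6) ✗
Counterexamples (restrictor pairs failing the scope): 2.

2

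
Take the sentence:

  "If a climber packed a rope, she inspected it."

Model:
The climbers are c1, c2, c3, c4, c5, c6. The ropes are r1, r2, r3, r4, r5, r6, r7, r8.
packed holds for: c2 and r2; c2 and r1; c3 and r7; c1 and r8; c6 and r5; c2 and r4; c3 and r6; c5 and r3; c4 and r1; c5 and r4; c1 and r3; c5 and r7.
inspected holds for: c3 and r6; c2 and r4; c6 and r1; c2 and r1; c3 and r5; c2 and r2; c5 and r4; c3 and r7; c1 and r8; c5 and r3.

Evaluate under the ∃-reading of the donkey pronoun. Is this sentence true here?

"it" takes "a rope" as antecedent — a donkey pronoun bound across the clause boundary.
Weak reading: every climber c with some packed-rope has at least one packed-rope r such that inspected(c,r).
Per climber: c1:✓  c2:✓  c3:✓  c4:✗  c5:✓  c6:✗
c4 has no witness among its packed-ropes.

False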